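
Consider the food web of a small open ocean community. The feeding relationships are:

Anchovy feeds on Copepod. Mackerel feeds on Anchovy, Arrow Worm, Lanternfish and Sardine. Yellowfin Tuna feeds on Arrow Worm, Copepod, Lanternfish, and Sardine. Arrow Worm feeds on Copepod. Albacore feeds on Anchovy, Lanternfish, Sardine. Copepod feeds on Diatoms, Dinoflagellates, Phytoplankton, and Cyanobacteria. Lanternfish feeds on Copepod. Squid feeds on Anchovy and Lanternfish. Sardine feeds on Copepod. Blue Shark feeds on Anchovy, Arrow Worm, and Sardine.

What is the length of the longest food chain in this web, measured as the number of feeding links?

3 links

One longest chain: Phytoplankton → Copepod → Sardine → Blue Shark.
It has 4 species and 3 links.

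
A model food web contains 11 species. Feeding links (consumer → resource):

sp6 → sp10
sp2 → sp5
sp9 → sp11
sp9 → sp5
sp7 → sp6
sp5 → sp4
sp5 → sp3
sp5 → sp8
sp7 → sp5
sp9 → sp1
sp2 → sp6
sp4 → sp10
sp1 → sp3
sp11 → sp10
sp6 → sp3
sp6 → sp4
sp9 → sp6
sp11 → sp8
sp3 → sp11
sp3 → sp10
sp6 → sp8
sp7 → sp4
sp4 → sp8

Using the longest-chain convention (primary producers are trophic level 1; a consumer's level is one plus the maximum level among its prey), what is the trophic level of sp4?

sp8 is a producer → level 1.
sp4 eats sp8 (level 1); other prey at levels: sp10 1 → level 2.

Trophic level 2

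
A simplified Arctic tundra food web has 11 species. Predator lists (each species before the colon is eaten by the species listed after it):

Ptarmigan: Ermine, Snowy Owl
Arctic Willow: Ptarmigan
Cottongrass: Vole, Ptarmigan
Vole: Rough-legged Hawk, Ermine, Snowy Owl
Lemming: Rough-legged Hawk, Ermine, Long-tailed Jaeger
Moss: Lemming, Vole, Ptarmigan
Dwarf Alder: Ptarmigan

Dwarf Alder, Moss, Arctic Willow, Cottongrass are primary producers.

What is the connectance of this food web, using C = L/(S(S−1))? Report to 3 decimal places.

C = 0.136

The web has S = 11 species and L = 15 feeding links.
C = L / (S(S−1)) = 15 / 110 = 0.1364 ≈ 0.136.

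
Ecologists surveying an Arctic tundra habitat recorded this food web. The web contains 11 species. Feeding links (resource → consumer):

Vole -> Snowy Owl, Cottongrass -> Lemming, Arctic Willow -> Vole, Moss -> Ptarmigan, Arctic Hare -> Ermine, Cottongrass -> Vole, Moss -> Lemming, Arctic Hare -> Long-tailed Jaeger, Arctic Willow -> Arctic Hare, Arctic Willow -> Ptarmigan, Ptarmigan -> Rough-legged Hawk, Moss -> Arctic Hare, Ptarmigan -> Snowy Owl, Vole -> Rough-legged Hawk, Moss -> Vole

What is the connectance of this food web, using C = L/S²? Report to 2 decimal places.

The web has S = 11 species and L = 15 feeding links.
C = L / S² = 15 / 121 = 0.1240 ≈ 0.12.

C = 0.12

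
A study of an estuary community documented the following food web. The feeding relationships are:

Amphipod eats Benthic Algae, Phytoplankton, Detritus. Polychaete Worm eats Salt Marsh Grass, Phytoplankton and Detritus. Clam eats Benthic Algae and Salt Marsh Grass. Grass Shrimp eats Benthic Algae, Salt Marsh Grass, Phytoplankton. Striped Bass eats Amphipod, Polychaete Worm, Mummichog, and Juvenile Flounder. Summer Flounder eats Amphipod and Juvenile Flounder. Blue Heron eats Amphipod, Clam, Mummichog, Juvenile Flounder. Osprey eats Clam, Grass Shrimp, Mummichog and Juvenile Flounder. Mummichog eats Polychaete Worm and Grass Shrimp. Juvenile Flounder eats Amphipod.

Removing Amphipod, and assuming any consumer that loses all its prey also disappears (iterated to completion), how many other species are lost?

Remove Amphipod.
Round 1: Juvenile Flounder (all prey gone) → extinct.
Round 2: Summer Flounder (all prey gone) → extinct.
No further losses. Total secondary extinctions: 2.

2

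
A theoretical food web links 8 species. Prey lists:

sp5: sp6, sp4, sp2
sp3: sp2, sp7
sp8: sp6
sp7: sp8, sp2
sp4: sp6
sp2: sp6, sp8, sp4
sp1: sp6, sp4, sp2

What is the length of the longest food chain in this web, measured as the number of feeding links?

4 links

One longest chain: sp6 → sp8 → sp2 → sp7 → sp3.
It has 5 species and 4 links.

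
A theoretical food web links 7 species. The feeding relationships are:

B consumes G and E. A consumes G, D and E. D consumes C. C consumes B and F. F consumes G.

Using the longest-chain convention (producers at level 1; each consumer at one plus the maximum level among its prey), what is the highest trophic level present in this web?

Producers (level 1): G, E.
G → B → C → D → A gives A level 5.
No species has a prey at level 5, so no species reaches level 6.

5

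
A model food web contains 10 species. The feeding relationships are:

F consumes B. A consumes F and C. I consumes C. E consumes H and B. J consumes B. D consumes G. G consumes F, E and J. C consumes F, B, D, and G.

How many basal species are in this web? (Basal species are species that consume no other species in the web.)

Basal species (no prey listed): H, B.
Count: 2.

2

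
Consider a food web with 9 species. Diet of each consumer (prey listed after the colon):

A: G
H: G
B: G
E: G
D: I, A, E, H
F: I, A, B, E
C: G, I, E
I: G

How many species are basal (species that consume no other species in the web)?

Basal species (no prey listed): G.
Count: 1.

1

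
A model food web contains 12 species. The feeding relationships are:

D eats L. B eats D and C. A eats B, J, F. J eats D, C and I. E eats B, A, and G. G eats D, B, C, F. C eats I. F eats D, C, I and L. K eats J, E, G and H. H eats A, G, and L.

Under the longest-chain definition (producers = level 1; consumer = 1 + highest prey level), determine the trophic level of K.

Trophic level 6

L is a producer → level 1.
D eats L → level 2.
J eats D (level 2); other prey at levels: I 1, C 2 → level 3.
A eats J (level 3); other prey at levels: B 3, F 3 → level 4.
H eats A (level 4); other prey at levels: L 1, G 4 → level 5.
K eats H (level 5); other prey at levels: J 3, G 4, E 5 → level 6.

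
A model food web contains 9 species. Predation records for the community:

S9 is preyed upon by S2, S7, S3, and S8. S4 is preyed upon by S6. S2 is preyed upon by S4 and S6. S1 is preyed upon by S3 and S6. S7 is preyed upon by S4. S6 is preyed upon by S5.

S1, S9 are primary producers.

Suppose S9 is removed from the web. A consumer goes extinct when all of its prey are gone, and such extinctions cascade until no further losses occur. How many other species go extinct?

4

Remove S9.
Round 1: S8 (all prey gone), S2 (all prey gone), S7 (all prey gone) → extinct.
Round 2: S4 (all prey gone) → extinct.
No further losses. Total secondary extinctions: 4.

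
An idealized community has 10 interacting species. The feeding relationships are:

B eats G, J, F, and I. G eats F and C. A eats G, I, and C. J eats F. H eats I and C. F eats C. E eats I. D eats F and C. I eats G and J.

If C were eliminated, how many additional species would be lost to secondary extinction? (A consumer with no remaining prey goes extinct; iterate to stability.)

9

Remove C.
Round 1: F (all prey gone) → extinct.
Round 2: G (all prey gone), D (all prey gone), J (all prey gone) → extinct.
Round 3: I (all prey gone) → extinct.
Round 4: H (all prey gone), B (all prey gone), A (all prey gone), E (all prey gone) → extinct.
No further losses. Total secondary extinctions: 9.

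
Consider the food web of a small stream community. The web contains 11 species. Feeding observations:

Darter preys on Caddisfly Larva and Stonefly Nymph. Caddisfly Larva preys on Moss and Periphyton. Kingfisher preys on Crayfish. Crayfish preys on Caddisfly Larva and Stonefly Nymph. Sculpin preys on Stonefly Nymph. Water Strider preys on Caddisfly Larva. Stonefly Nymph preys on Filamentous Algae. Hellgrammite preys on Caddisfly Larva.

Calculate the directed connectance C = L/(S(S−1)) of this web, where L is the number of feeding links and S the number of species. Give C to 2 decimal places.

The web has S = 11 species and L = 11 feeding links.
C = L / (S(S−1)) = 11 / 110 = 0.1000 ≈ 0.10.

C = 0.10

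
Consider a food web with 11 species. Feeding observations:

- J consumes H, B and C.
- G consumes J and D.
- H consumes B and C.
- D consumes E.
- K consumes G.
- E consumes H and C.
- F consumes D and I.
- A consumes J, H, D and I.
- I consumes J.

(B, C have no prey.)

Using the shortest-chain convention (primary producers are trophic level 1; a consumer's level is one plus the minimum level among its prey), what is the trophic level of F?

C is a producer → level 1.
E eats C → level 2.
D eats E → level 3.
F eats D → level 4.
No prey of F is below level 3, so 4 is the minimum.

Trophic level 4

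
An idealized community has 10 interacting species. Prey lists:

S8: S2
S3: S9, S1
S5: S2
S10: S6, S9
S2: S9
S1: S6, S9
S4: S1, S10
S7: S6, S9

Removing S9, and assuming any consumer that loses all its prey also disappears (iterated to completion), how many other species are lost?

Remove S9.
Round 1: S2 (all prey gone) → extinct.
Round 2: S8 (all prey gone), S5 (all prey gone) → extinct.
No further losses. Total secondary extinctions: 3.

3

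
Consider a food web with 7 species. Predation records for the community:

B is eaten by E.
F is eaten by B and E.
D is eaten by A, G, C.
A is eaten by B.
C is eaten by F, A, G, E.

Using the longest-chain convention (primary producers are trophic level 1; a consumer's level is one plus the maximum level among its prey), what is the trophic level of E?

Trophic level 5

D is a producer → level 1.
C eats D → level 2.
F eats C → level 3.
B eats F (level 3); other prey at levels: A 3 → level 4.
E eats B (level 4); other prey at levels: C 2, F 3 → level 5.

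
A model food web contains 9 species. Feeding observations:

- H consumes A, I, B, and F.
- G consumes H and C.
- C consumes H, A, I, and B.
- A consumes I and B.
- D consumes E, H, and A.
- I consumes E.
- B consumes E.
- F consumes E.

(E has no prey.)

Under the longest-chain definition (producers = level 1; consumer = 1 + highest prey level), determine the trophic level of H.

Trophic level 4

E is a producer → level 1.
B eats E → level 2.
A eats B (level 2); other prey at levels: I 2 → level 3.
H eats A (level 3); other prey at levels: B 2, F 2, I 2 → level 4.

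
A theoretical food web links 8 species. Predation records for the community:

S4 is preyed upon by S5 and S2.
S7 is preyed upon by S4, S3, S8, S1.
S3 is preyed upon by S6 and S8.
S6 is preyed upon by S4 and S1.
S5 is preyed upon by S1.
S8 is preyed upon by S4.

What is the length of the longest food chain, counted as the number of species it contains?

6 species

One longest chain: S7 → S3 → S6 → S4 → S5 → S1.
It has 6 species and 5 links.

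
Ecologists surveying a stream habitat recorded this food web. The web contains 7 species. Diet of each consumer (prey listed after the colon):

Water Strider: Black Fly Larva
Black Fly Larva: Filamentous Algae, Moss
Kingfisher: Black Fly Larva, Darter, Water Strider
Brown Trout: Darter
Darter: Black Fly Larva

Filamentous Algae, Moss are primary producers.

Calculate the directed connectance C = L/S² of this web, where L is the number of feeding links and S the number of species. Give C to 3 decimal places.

The web has S = 7 species and L = 8 feeding links.
C = L / S² = 8 / 49 = 0.1633 ≈ 0.163.

C = 0.163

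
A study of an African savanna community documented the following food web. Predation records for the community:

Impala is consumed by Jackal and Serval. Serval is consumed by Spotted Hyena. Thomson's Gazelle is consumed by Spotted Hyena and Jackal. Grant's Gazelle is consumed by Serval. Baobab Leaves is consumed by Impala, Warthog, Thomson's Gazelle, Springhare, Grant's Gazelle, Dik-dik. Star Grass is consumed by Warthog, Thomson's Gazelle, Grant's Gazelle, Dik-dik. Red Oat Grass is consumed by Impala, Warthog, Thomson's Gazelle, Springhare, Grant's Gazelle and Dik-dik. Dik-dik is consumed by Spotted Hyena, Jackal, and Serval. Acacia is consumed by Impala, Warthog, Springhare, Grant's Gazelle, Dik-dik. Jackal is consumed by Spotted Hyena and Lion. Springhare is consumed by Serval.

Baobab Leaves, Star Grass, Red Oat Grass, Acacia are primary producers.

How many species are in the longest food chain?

One longest chain: Baobab Leaves → Grant's Gazelle → Serval → Spotted Hyena.
It has 4 species and 3 links.

4 species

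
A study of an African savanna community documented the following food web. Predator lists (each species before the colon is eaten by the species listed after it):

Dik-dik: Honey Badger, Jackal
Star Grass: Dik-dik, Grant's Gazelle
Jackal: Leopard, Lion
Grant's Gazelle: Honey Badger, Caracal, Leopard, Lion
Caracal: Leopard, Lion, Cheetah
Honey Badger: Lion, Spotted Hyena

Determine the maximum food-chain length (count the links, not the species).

One longest chain: Star Grass → Dik-dik → Jackal → Leopard.
It has 4 species and 3 links.

3 links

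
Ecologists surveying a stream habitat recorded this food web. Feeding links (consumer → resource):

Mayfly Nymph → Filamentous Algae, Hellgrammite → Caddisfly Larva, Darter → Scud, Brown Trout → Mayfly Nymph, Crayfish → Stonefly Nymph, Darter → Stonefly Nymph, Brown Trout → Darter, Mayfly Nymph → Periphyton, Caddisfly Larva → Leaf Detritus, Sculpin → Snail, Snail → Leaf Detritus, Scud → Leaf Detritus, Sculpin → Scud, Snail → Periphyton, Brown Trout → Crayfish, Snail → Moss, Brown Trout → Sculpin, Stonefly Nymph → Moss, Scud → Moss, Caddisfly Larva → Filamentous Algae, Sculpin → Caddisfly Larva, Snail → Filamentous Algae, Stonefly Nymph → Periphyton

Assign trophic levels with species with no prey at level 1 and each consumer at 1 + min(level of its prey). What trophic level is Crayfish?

Periphyton has no prey (basal) → level 1.
Stonefly Nymph eats Periphyton → level 2.
Crayfish eats Stonefly Nymph → level 3.
No prey of Crayfish is below level 2, so 3 is the minimum.

Trophic level 3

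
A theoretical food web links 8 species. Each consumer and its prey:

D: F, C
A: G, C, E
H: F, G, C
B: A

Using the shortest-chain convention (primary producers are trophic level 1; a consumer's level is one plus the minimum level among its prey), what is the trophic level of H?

Trophic level 2

F is a producer → level 1.
H eats F → level 2.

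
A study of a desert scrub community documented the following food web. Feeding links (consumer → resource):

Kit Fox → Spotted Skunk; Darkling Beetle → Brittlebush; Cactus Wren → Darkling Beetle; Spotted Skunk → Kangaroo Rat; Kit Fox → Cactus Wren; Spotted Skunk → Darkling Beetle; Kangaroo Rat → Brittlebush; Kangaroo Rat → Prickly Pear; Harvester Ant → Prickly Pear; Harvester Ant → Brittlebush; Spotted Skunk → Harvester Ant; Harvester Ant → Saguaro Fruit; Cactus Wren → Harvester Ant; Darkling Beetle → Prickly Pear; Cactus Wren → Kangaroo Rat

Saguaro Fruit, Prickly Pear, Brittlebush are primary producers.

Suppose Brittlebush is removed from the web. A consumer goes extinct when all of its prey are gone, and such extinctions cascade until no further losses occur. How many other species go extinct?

0

Remove Brittlebush.
Every predator of it retains at least one other prey: Darkling Beetle still has Prickly Pear; Harvester Ant still has Saguaro Fruit, Prickly Pear; Kangaroo Rat still has Prickly Pear.
No consumer loses all prey, so no secondary extinctions occur.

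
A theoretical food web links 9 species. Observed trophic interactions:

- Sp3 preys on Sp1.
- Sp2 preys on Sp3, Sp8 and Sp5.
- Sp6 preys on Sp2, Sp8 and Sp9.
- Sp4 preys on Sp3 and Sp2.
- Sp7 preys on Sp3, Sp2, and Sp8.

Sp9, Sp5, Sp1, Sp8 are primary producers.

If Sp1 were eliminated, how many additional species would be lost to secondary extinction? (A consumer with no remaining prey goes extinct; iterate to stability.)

1

Remove Sp1.
Round 1: Sp3 (all prey gone) → extinct.
No further losses. Total secondary extinctions: 1.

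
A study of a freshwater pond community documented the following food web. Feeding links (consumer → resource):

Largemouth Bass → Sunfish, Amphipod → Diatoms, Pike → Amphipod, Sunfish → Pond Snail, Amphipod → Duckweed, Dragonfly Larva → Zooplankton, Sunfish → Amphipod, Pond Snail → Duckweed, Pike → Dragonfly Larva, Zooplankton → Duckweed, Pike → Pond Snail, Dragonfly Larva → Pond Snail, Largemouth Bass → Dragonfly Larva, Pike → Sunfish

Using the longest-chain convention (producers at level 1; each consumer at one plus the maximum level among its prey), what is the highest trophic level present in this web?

Producers (level 1): Duckweed, Diatoms.
Duckweed → Amphipod → Sunfish → Pike gives Pike level 4.
No species has a prey at level 4, so no species reaches level 5.

4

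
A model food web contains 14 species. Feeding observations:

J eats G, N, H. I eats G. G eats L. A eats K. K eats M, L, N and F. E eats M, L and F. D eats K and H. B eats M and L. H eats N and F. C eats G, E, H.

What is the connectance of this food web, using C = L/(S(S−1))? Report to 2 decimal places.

The web has S = 14 species and L = 22 feeding links.
C = L / (S(S−1)) = 22 / 182 = 0.1209 ≈ 0.12.

C = 0.12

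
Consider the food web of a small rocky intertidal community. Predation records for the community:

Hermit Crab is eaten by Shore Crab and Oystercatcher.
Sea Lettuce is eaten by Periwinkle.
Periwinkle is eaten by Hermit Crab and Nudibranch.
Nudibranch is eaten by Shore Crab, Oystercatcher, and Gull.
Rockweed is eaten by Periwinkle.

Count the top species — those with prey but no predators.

3

Top species (has prey, but nothing eats it): Gull, Oystercatcher, Shore Crab.
Count: 3.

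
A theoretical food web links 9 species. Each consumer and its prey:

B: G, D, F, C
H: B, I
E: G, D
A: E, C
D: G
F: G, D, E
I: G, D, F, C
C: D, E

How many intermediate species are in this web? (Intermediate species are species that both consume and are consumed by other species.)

6

Intermediate species (has both prey and predators): D, E, F, C, B, I.
Count: 6.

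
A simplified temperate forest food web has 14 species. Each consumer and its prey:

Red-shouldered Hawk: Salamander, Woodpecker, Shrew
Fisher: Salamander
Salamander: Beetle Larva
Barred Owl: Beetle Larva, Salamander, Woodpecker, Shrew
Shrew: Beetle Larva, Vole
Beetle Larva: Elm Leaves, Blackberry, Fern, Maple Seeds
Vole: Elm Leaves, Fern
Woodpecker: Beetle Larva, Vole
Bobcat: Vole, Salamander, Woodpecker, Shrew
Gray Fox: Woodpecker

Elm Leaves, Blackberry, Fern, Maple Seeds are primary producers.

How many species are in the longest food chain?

One longest chain: Elm Leaves → Beetle Larva → Shrew → Barred Owl.
It has 4 species and 3 links.

4 species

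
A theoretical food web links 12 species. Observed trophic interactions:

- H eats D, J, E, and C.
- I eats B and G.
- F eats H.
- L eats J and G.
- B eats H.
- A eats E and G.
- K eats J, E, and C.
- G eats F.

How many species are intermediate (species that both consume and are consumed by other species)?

Intermediate species (has both prey and predators): H, F, B, G.
Count: 4.

4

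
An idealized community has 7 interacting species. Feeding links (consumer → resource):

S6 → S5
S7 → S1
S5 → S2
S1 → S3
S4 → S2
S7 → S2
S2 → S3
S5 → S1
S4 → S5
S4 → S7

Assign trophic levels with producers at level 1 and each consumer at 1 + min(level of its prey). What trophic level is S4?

Trophic level 3

S3 is a producer → level 1.
S2 eats S3 → level 2.
S4 eats S2 → level 3.
No prey of S4 is below level 2, so 3 is the minimum.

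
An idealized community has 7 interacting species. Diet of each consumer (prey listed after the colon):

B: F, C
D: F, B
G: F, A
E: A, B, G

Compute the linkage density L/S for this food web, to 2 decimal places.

L/S = 1.29

There are L = 9 links among S = 7 species.
L/S = 9/7 = 1.2857 ≈ 1.29.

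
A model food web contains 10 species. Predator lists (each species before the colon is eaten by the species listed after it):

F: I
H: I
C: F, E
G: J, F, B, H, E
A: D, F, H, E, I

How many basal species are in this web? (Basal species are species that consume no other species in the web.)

3

Basal species (no prey listed): A, C, G.
Count: 3.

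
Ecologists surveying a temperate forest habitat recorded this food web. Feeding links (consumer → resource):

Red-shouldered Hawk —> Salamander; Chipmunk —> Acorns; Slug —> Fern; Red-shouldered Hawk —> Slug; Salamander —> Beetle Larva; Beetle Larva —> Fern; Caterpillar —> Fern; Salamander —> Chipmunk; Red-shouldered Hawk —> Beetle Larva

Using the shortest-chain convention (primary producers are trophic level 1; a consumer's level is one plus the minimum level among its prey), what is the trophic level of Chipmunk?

Trophic level 2

Acorns is a producer → level 1.
Chipmunk eats Acorns → level 2.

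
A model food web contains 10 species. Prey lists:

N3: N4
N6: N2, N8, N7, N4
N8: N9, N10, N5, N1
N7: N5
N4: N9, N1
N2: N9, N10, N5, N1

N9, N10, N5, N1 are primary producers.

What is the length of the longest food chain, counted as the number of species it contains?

3 species

One longest chain: N9 → N2 → N6.
It has 3 species and 2 links.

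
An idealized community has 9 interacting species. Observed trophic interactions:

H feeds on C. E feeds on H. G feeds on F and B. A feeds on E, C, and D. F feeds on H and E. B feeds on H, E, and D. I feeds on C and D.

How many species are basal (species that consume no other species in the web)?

Basal species (no prey listed): D, C.
Count: 2.

2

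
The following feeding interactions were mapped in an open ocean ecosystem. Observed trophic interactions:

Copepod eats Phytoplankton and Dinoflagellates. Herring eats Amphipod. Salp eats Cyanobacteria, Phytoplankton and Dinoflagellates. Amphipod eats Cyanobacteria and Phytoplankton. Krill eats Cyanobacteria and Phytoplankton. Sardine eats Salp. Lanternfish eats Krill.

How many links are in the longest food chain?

One longest chain: Phytoplankton → Amphipod → Herring.
It has 3 species and 2 links.

2 links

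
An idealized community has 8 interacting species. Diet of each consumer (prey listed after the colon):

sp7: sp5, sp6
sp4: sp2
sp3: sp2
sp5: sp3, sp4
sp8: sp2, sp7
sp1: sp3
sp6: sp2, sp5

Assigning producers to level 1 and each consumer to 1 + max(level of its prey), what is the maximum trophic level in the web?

6

Producers (level 1): sp2.
sp2 → sp3 → sp5 → sp6 → sp7 → sp8 gives sp8 level 6.
No species has a prey at level 6, so no species reaches level 7.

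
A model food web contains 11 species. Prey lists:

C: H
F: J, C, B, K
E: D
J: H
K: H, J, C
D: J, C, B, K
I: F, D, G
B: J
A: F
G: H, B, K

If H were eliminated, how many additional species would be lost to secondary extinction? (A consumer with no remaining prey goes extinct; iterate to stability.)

Remove H.
Round 1: J (all prey gone), C (all prey gone) → extinct.
Round 2: B (all prey gone), K (all prey gone) → extinct.
Round 3: F (all prey gone), D (all prey gone), G (all prey gone) → extinct.
Round 4: A (all prey gone), E (all prey gone), I (all prey gone) → extinct.
No further losses. Total secondary extinctions: 10.

10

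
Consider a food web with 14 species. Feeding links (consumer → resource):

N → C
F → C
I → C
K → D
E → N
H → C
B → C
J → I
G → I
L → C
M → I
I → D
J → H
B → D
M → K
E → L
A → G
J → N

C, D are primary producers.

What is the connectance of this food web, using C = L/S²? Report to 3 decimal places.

C = 0.092

The web has S = 14 species and L = 18 feeding links.
C = L / S² = 18 / 196 = 0.0918 ≈ 0.092.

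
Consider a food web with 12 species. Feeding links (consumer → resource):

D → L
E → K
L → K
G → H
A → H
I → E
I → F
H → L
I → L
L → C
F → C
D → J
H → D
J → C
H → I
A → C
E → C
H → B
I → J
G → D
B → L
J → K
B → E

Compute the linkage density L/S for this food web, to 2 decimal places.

L/S = 1.92

There are L = 23 links among S = 12 species.
L/S = 23/12 = 1.9167 ≈ 1.92.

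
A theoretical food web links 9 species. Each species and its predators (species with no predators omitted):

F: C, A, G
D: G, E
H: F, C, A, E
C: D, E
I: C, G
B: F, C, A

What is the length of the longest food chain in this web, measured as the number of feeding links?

One longest chain: B → F → C → D → G.
It has 5 species and 4 links.

4 links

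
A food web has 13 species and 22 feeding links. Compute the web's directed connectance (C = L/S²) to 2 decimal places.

The web has S = 13 species and L = 22 feeding links.
C = L / S² = 22 / 169 = 0.1302 ≈ 0.13.

C = 0.13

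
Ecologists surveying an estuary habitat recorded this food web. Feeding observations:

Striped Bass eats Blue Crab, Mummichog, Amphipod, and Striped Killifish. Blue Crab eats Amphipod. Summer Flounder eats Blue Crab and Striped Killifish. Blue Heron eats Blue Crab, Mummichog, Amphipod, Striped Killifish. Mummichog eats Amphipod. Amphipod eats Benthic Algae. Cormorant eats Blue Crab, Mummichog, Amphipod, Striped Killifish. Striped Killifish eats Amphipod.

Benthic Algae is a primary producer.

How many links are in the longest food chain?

One longest chain: Benthic Algae → Amphipod → Striped Killifish → Summer Flounder.
It has 4 species and 3 links.

3 links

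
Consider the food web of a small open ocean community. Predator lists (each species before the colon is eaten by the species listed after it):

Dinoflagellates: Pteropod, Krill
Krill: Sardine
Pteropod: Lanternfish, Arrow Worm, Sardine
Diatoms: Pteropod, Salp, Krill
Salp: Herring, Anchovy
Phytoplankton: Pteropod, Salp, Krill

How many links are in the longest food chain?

2 links

One longest chain: Dinoflagellates → Pteropod → Lanternfish.
It has 3 species and 2 links.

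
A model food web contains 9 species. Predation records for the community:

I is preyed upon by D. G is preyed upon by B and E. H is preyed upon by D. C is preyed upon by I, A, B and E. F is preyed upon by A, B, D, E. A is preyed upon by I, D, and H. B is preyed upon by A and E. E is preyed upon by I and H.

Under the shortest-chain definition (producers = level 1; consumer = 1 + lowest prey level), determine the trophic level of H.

F is a producer → level 1.
E eats F → level 2.
H eats E → level 3.
No prey of H is below level 2, so 3 is the minimum.

Trophic level 3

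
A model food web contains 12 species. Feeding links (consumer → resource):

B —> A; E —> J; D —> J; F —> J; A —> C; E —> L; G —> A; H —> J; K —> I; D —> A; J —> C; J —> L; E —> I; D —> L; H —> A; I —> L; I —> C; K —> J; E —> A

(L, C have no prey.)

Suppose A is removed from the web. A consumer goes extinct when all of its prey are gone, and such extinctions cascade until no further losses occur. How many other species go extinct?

2

Remove A.
Round 1: G (all prey gone), B (all prey gone) → extinct.
No further losses. Total secondary extinctions: 2.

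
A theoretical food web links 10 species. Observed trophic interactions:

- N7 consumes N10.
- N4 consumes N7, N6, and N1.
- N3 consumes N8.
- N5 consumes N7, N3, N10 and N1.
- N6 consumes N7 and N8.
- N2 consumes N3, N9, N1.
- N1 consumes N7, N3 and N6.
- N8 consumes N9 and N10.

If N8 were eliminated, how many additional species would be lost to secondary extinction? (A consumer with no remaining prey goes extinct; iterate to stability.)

Remove N8.
Round 1: N3 (all prey gone) → extinct.
No further losses. Total secondary extinctions: 1.

1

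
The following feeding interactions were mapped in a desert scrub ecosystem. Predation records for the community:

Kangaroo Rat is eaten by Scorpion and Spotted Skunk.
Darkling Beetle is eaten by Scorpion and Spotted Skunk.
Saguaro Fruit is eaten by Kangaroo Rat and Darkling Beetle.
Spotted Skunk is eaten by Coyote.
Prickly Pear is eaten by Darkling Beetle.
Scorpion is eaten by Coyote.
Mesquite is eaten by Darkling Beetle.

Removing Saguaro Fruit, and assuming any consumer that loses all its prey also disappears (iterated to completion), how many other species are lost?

1

Remove Saguaro Fruit.
Round 1: Kangaroo Rat (all prey gone) → extinct.
No further losses. Total secondary extinctions: 1.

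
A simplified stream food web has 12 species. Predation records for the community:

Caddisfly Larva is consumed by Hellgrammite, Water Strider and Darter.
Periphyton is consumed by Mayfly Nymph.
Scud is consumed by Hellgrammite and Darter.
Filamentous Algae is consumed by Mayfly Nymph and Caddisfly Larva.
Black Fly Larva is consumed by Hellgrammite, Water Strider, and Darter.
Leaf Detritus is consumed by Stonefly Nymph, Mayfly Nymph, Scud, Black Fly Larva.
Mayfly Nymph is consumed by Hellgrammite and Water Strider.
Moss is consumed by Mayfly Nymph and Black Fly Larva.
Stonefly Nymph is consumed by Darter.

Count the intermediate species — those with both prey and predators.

Intermediate species (has both prey and predators): Mayfly Nymph, Scud, Caddisfly Larva, Black Fly Larva, Stonefly Nymph.
Count: 5.

5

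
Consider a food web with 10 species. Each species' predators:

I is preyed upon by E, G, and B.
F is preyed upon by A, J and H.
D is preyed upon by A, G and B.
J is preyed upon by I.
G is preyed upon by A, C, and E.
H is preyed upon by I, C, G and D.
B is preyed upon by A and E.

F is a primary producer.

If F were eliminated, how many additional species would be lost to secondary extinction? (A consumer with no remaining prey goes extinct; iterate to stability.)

9

Remove F.
Round 1: H (all prey gone), J (all prey gone) → extinct.
Round 2: I (all prey gone), D (all prey gone) → extinct.
Round 3: B (all prey gone), G (all prey gone) → extinct.
Round 4: C (all prey gone), E (all prey gone), A (all prey gone) → extinct.
No further losses. Total secondary extinctions: 9.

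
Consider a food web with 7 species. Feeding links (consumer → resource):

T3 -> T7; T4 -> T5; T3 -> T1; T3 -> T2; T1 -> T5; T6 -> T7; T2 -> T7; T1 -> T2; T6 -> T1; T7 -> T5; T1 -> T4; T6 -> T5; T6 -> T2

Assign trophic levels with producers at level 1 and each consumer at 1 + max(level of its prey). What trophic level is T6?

Trophic level 5

T5 is a producer → level 1.
T7 eats T5 → level 2.
T2 eats T7 → level 3.
T1 eats T2 (level 3); other prey at levels: T5 1, T4 2 → level 4.
T6 eats T1 (level 4); other prey at levels: T5 1, T7 2, T2 3 → level 5.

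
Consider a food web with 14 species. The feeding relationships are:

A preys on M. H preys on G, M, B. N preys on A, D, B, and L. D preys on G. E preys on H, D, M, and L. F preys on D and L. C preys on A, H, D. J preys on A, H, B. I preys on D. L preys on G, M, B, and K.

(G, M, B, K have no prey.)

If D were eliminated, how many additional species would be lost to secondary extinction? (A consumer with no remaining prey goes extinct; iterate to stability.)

1

Remove D.
Round 1: I (all prey gone) → extinct.
No further losses. Total secondary extinctions: 1.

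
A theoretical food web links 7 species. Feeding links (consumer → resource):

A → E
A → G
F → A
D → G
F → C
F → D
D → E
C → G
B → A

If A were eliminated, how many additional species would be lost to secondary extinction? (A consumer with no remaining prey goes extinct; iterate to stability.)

Remove A.
Round 1: B (all prey gone) → extinct.
No further losses. Total secondary extinctions: 1.

1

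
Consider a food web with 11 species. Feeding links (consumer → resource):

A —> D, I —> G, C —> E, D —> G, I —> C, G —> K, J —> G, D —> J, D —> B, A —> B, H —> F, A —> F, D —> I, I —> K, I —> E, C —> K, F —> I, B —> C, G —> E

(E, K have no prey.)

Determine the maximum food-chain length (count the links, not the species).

4 links

One longest chain: E → C → I → F → A.
It has 5 species and 4 links.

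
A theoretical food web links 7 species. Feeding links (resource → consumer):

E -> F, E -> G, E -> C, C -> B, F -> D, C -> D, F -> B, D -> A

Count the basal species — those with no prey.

Basal species (no prey listed): E.
Count: 1.

1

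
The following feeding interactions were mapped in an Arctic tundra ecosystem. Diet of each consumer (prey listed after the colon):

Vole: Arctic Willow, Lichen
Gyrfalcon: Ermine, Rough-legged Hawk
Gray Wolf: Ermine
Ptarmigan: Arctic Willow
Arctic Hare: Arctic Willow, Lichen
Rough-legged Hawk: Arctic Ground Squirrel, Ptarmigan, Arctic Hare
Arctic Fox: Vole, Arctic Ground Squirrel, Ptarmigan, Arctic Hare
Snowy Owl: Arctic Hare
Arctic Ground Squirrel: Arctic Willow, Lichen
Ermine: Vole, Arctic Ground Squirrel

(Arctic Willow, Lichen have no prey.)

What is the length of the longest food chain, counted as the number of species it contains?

4 species

One longest chain: Arctic Willow → Vole → Ermine → Gray Wolf.
It has 4 species and 3 links.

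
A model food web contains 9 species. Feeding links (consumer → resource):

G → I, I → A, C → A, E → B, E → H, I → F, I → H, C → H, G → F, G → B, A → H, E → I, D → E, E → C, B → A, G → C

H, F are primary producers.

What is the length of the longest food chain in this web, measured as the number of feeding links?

One longest chain: H → A → B → E → D.
It has 5 species and 4 links.

4 links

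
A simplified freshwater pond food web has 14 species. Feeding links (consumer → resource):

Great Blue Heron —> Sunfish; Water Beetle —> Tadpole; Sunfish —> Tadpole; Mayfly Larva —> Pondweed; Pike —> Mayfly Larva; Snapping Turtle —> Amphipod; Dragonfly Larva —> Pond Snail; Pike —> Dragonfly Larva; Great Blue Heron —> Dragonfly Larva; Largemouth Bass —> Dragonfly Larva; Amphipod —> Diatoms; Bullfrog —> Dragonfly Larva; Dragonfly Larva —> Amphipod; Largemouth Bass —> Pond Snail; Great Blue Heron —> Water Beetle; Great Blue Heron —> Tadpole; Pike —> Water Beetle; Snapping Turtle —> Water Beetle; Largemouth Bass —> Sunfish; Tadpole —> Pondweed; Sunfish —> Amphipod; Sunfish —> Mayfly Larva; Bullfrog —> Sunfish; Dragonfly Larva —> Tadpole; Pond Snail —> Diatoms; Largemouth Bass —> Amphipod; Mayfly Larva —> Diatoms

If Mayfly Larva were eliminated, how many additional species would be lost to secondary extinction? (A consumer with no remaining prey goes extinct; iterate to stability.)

Remove Mayfly Larva.
Every predator of it retains at least one other prey: Sunfish still has Tadpole, Amphipod; Pike still has Water Beetle, Dragonfly Larva.
No consumer loses all prey, so no secondary extinctions occur.

0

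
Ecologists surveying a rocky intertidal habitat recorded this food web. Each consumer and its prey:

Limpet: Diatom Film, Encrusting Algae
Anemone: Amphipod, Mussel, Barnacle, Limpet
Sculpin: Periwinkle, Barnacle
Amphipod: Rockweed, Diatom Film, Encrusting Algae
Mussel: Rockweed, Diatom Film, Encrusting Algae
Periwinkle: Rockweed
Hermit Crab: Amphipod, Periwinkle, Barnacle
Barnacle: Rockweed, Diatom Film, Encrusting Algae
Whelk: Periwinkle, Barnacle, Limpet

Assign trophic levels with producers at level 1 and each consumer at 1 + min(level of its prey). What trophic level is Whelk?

Rockweed is a producer → level 1.
Periwinkle eats Rockweed → level 2.
Whelk eats Periwinkle → level 3.
No prey of Whelk is below level 2, so 3 is the minimum.

Trophic level 3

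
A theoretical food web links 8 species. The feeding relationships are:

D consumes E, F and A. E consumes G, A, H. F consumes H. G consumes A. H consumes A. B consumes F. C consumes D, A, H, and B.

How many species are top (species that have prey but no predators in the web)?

Top species (has prey, but nothing eats it): C.
Count: 1.

1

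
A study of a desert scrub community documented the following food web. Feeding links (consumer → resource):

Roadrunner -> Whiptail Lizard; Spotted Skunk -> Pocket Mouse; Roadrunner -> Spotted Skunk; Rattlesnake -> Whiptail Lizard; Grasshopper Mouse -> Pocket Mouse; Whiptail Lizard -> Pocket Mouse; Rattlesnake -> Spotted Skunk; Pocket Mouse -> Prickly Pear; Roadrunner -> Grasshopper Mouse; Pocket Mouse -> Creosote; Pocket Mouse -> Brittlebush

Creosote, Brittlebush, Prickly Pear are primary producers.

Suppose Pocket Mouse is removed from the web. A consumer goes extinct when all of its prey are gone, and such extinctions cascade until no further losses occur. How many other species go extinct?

Remove Pocket Mouse.
Round 1: Grasshopper Mouse (all prey gone), Spotted Skunk (all prey gone), Whiptail Lizard (all prey gone) → extinct.
Round 2: Roadrunner (all prey gone), Rattlesnake (all prey gone) → extinct.
No further losses. Total secondary extinctions: 5.

5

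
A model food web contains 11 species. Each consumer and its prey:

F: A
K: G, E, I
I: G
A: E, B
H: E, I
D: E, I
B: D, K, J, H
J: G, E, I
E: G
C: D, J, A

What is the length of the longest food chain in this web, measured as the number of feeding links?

5 links

One longest chain: G → E → D → B → A → F.
It has 6 species and 5 links.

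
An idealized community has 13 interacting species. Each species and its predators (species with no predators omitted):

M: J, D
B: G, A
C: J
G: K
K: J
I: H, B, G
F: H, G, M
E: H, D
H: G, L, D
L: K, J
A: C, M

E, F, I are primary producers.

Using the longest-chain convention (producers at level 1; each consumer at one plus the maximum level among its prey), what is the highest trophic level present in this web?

5

Producers (level 1): E, F, I.
I → B → A → C → J gives J level 5.
No species has a prey at level 5, so no species reaches level 6.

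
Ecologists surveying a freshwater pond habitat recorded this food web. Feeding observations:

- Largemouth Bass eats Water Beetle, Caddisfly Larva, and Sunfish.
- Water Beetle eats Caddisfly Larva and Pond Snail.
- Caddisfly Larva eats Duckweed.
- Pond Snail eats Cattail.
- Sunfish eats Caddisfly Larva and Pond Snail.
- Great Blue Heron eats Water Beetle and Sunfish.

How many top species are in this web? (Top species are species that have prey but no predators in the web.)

Top species (has prey, but nothing eats it): Great Blue Heron, Largemouth Bass.
Count: 2.

2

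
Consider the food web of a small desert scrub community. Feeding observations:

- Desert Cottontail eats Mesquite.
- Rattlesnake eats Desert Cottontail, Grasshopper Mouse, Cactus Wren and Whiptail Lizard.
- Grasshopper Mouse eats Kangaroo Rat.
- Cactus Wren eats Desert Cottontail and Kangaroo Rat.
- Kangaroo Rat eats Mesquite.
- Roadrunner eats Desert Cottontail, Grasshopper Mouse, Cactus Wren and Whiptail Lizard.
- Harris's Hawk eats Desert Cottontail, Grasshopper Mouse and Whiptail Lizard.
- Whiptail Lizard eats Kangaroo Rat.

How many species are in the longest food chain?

One longest chain: Mesquite → Kangaroo Rat → Grasshopper Mouse → Harris's Hawk.
It has 4 species and 3 links.

4 species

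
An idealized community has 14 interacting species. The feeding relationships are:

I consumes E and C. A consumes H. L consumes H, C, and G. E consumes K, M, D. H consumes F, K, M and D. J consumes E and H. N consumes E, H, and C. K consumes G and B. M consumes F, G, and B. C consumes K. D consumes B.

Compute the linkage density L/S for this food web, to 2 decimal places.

There are L = 25 links among S = 14 species.
L/S = 25/14 = 1.7857 ≈ 1.79.

L/S = 1.79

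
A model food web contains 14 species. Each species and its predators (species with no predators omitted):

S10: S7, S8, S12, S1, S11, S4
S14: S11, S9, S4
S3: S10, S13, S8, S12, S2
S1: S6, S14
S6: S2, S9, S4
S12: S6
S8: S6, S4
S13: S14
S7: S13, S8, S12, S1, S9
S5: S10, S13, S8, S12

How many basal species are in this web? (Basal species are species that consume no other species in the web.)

2

Basal species (no prey listed): S3, S5.
Count: 2.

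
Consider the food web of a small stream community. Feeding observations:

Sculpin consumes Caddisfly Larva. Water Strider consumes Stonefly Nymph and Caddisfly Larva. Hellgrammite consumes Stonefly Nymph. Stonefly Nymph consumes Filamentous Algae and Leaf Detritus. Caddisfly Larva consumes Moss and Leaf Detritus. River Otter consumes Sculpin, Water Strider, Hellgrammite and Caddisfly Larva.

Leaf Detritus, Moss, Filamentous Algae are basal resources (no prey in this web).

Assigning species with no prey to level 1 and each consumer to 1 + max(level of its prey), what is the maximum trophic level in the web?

4

Basal resources (level 1): Leaf Detritus, Moss, Filamentous Algae.
Leaf Detritus → Stonefly Nymph → Hellgrammite → River Otter gives River Otter level 4.
No species has a prey at level 4, so no species reaches level 5.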